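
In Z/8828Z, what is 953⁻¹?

By the extended Euclidean algorithm:
8828 = 9×953 + 251
953 = 3×251 + 200
251 = 1×200 + 51
200 = 3×51 + 47
51 = 1×47 + 4
47 = 11×4 + 3
4 = 1×3 + 1
3 = 3×1 + 0
gcd(953, 8828) = 1, so the inverse exists.
Bézout: 1 = 243×8828 − 2251×953.
So 953⁻¹ ≡ −2251 ≡ 6577 (mod 8828).

6577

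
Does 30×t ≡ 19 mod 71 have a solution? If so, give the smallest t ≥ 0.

gcd(30, 71) = 1, so a unique solution mod 71 exists.
30⁻¹ ≡ 45 (mod 71).
t ≡ 45×19 ≡ 3 (mod 71).

3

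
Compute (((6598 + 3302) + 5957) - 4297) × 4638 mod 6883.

6598 + 3302 = 9900 ≡ 3017 (mod 6883)
3017 + 5957 = 8974 ≡ 2091 (mod 6883)
2091 - 4297 = -2206 ≡ 4677 (mod 6883)
4677 × 4638 = 21691926 ≡ 3593 (mod 6883)

3593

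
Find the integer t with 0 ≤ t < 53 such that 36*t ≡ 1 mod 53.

28

Run the extended Euclidean algorithm:
53 = 1·36 + 17
36 = 2·17 + 2
17 = 8·2 + 1
2 = 2·1 + 0
gcd(36, 53) = 1, so the inverse exists.
Back-substitute for 1:
1 = 1·17 − 8·2
  = −8·36 + 17·17
  = 17·53 − 25·36
So 36⁻¹ ≡ −25 ≡ 28 (mod 53).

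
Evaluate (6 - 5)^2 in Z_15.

1

6 - 5 = 1
(1)^2 ≡ 1 (mod 15)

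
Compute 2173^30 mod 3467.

30 in binary is 11110, i.e. 30 = 16 + 8 + 4 + 2.
2173^1 ≡ 2173 (mod 3467)
2173^2 ≡ 2173^2 = 4721929 ≡ 3342 (mod 3467)
2173^4 ≡ 3342^2 = 11168964 ≡ 1757 (mod 3467)
2173^8 ≡ 1757^2 = 3087049 ≡ 1419 (mod 3467)
2173^16 ≡ 1419^2 = 2013561 ≡ 2701 (mod 3467)
2173^30 = 2173^16 × 2173^8 × 2173^4 × 2173^2 ≡ 2701 × 1419 × 1757 × 3342 (mod 3467).
Accumulate the product:
2701 × 1419 = 3832719 ≡ 1684
1684 × 1757 = 2958788 ≡ 1437
1437 × 3342 = 4802454 ≡ 659

659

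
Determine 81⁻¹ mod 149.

46

149 = 1×81 + 68
81 = 1×68 + 13
68 = 5×13 + 3
13 = 4×3 + 1
3 = 3×1 + 0
gcd(81, 149) = 1, so the inverse exists.
Back-substitute for 1:
1 = 1×13 − 4×3
  = −4×68 + 21×13
  = 21×81 − 25×68
  = −25×149 + 46×81
So 81⁻¹ ≡ 46 (mod 149).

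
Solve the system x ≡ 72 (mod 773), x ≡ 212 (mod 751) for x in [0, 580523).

321640

773⁻¹ mod 751: 773*239 ≡ 1 (mod 751), so 773⁻¹ ≡ 239.
x = 72 + 773*((212 − 72)*239 mod 751) = 72 + 773*416 = 321640.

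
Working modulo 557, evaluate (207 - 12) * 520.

26

207 - 12 = 195
195 * 520 = 101400 ≡ 26 (mod 557)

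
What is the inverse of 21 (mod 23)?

11

By the extended Euclidean algorithm:
23 = 1·21 + 2
21 = 10·2 + 1
2 = 2·1 + 0
gcd(21, 23) = 1, so the inverse exists.
Back-substitute for 1:
1 = 1·21 − 10·2
  = −10·23 + 11·21
So 21⁻¹ ≡ 11 (mod 23).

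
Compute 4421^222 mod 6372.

222 in binary is 11011110, i.e. 222 = 128 + 64 + 16 + 8 + 4 + 2.
4421^1 ≡ 4421 (mod 6372)
4421^2 ≡ 4421^2 = 19545241 ≡ 2317 (mod 6372)
4421^4 ≡ 2317^2 = 5368489 ≡ 3265 (mod 6372)
4421^8 ≡ 3265^2 = 10660225 ≡ 6241 (mod 6372)
4421^16 ≡ 6241^2 = 38950081 ≡ 4417 (mod 6372)
4421^32 ≡ 4417^2 = 19509889 ≡ 5197 (mod 6372)
4421^64 ≡ 5197^2 = 27008809 ≡ 4273 (mod 6372)
4421^128 ≡ 4273^2 = 18258529 ≡ 2749 (mod 6372)
4421^222 = 4421^128 × 4421^64 × 4421^16 × 4421^8 × 4421^4 × 4421^2 ≡ 2749 × 4273 × 4417 × 6241 × 3265 × 2317 (mod 6372).
Accumulate the product:
2749 × 4273 = 11746477 ≡ 2881
2881 × 4417 = 12725377 ≡ 493
493 × 6241 = 3076813 ≡ 5509
5509 × 3265 = 17986885 ≡ 5101
5101 × 2317 = 11819017 ≡ 5329

5329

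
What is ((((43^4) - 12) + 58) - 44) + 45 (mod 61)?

42

(43)^4 ≡ 56 (mod 61)
56 - 12 = 44
44 + 58 = 102 ≡ 41 (mod 61)
41 - 44 = -3 ≡ 58 (mod 61)
58 + 45 = 103 ≡ 42 (mod 61)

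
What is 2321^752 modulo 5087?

Compute successive squares:
752 in binary is 1011110000, i.e. 752 = 512 + 128 + 64 + 32 + 16.
2321^1 ≡ 2321 (mod 5087)
2321^2 ≡ 2321^2 = 5387041 ≡ 4995 (mod 5087)
2321^4 ≡ 4995^2 = 24950025 ≡ 3377 (mod 5087)
2321^8 ≡ 3377^2 = 11404129 ≡ 4162 (mod 5087)
2321^16 ≡ 4162^2 = 17322244 ≡ 1009 (mod 5087)
2321^32 ≡ 1009^2 = 1018081 ≡ 681 (mod 5087)
2321^64 ≡ 681^2 = 463761 ≡ 844 (mod 5087)
2321^128 ≡ 844^2 = 712336 ≡ 156 (mod 5087)
2321^256 ≡ 156^2 = 24336 ≡ 3988 (mod 5087)
2321^512 ≡ 3988^2 = 15904144 ≡ 2182 (mod 5087)
2321^752 = 2321^512 × 2321^128 × 2321^64 × 2321^32 × 2321^16 ≡ 2182 × 156 × 844 × 681 × 1009 (mod 5087).
Accumulate the product:
2182 × 156 = 340392 ≡ 4650
4650 × 844 = 3924600 ≡ 2523
2523 × 681 = 1718163 ≡ 3844
3844 × 1009 = 3878596 ≡ 2302

2302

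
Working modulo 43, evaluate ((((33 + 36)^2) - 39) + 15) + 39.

3

33 + 36 = 69 ≡ 26 (mod 43)
(26)^2 ≡ 31 (mod 43)
31 - 39 = -8 ≡ 35 (mod 43)
35 + 15 = 50 ≡ 7 (mod 43)
7 + 39 = 46 ≡ 3 (mod 43)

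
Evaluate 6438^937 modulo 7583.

937 in binary is 1110101001, i.e. 937 = 512 + 256 + 128 + 32 + 8 + 1.
6438^1 ≡ 6438 (mod 7583)
6438^2 ≡ 6438^2 = 41447844 ≡ 6749 (mod 7583)
6438^4 ≡ 6749^2 = 45549001 ≡ 5503 (mod 7583)
6438^8 ≡ 5503^2 = 30283009 ≡ 4090 (mod 7583)
6438^16 ≡ 4090^2 = 16728100 ≡ 2 (mod 7583)
6438^32 ≡ 2^2 = 4 (mod 7583)
6438^64 ≡ 4^2 = 16 (mod 7583)
6438^128 ≡ 16^2 = 256 (mod 7583)
6438^256 ≡ 256^2 = 65536 ≡ 4872 (mod 7583)
6438^512 ≡ 4872^2 = 23736384 ≡ 1594 (mod 7583)
6438^937 = 6438^512 × 6438^256 × 6438^128 × 6438^32 × 6438^8 × 6438^1 ≡ 1594 × 4872 × 256 × 4 × 4090 × 6438 (mod 7583).
Accumulate the product:
1594 × 4872 = 7765968 ≡ 976
976 × 256 = 249856 ≡ 7200
7200 × 4 = 28800 ≡ 6051
6051 × 4090 = 24748590 ≡ 5261
5261 × 6438 = 33870318 ≡ 4640

4640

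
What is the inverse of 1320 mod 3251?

3251 = 2*1320 + 611
1320 = 2*611 + 98
611 = 6*98 + 23
98 = 4*23 + 6
23 = 3*6 + 5
6 = 1*5 + 1
5 = 5*1 + 0
gcd(1320, 3251) = 1, so the inverse exists.
Bézout: 1 = −229*3251 + 564*1320.
So 1320⁻¹ ≡ 564 (mod 3251).

564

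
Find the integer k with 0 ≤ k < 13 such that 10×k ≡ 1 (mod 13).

4

13 = 1*10 + 3
10 = 3*3 + 1
3 = 3*1 + 0
gcd(10, 13) = 1, so the inverse exists.
Back-substitute for 1:
1 = 1*10 − 3*3
  = −3*13 + 4*10
So 10⁻¹ ≡ 4 (mod 13).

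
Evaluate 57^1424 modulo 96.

1424 in binary is 10110010000, i.e. 1424 = 1024 + 256 + 128 + 16.
57^1 ≡ 57 (mod 96)
57^2 ≡ 57^2 = 3249 ≡ 81 (mod 96)
57^4 ≡ 81^2 = 6561 ≡ 33 (mod 96)
57^8 ≡ 33^2 = 1089 ≡ 33 (mod 96)
57^16 ≡ 33^2 = 1089 ≡ 33 (mod 96)
57^32 ≡ 33^2 = 1089 ≡ 33 (mod 96)
57^64 ≡ 33^2 = 1089 ≡ 33 (mod 96)
57^128 ≡ 33^2 = 1089 ≡ 33 (mod 96)
57^256 ≡ 33^2 = 1089 ≡ 33 (mod 96)
57^512 ≡ 33^2 = 1089 ≡ 33 (mod 96)
57^1024 ≡ 33^2 = 1089 ≡ 33 (mod 96)
57^1424 = 57^1024 * 57^256 * 57^128 * 57^16 ≡ 33 * 33 * 33 * 33 (mod 96).
Accumulate the product:
33 * 33 = 1089 ≡ 33
33 * 33 = 1089 ≡ 33
33 * 33 = 1089 ≡ 33

33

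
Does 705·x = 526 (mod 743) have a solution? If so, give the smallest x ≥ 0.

gcd(705, 743) = 1, so a unique solution mod 743 exists.
705⁻¹ ≡ 567 (mod 743).
x ≡ 567·526 ≡ 299 (mod 743).

299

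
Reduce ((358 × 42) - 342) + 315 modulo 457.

358 × 42 = 15036 ≡ 412 (mod 457)
412 - 342 = 70
70 + 315 = 385

385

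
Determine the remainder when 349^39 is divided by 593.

349^1 ≡ 349 (mod 593)
349^2 ≡ 349^2 = 121801 ≡ 236 (mod 593)
349^4 ≡ 236^2 = 55696 ≡ 547 (mod 593)
349^8 ≡ 547^2 = 299209 ≡ 337 (mod 593)
349^16 ≡ 337^2 = 113569 ≡ 306 (mod 593)
349^32 ≡ 306^2 = 93636 ≡ 535 (mod 593)
349^39 = 349^32 * 349^4 * 349^2 * 349^1 ≡ 535 * 547 * 236 * 349 (mod 593).
Accumulate the product:
535 * 547 = 292645 ≡ 296
296 * 236 = 69856 ≡ 475
475 * 349 = 165775 ≡ 328

328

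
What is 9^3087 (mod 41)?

32

3087 in binary is 110000001111, i.e. 3087 = 2048 + 1024 + 8 + 4 + 2 + 1.
9^1 ≡ 9 (mod 41)
9^2 ≡ 9^2 = 81 ≡ 40 (mod 41)
9^4 ≡ 40^2 = 1600 ≡ 1 (mod 41)
9^8 ≡ 1^2 = 1 (mod 41)
9^16 ≡ 1^2 = 1 (mod 41)
9^32 ≡ 1^2 = 1 (mod 41)
9^64 ≡ 1^2 = 1 (mod 41)
9^128 ≡ 1^2 = 1 (mod 41)
9^256 ≡ 1^2 = 1 (mod 41)
9^512 ≡ 1^2 = 1 (mod 41)
9^1024 ≡ 1^2 = 1 (mod 41)
9^2048 ≡ 1^2 = 1 (mod 41)
9^3087 = 9^2048 * 9^1024 * 9^8 * 9^4 * 9^2 * 9^1 ≡ 1 * 1 * 1 * 1 * 40 * 9 (mod 41).
Accumulate the product:
1 * 1 = 1
1 * 1 = 1
1 * 1 = 1
1 * 40 = 40
40 * 9 = 360 ≡ 32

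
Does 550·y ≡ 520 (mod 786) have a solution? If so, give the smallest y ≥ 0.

gcd(550, 786) = 2, and 2 | 520, so solutions exist.
Divide through by 2: 275·y ≡ 260 (mod 393).
275⁻¹ ≡ 383 (mod 393).
y ≡ 383·260 ≡ 151 (mod 393).
The smallest non-negative solution is y = 151.

151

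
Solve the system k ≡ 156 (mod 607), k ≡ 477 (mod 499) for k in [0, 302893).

607⁻¹ mod 499: 607*134 ≡ 1 (mod 499), so 607⁻¹ ≡ 134.
k = 156 + 607*((477 − 156)*134 mod 499) = 156 + 607*100 = 60856.

60856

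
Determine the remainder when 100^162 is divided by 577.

162 in binary is 10100010, i.e. 162 = 128 + 32 + 2.
100^1 ≡ 100 (mod 577)
100^2 ≡ 100^2 = 10000 ≡ 191 (mod 577)
100^4 ≡ 191^2 = 36481 ≡ 130 (mod 577)
100^8 ≡ 130^2 = 16900 ≡ 167 (mod 577)
100^16 ≡ 167^2 = 27889 ≡ 193 (mod 577)
100^32 ≡ 193^2 = 37249 ≡ 321 (mod 577)
100^64 ≡ 321^2 = 103041 ≡ 335 (mod 577)
100^128 ≡ 335^2 = 112225 ≡ 287 (mod 577)
100^162 = 100^128 · 100^32 · 100^2 ≡ 287 · 321 · 191 (mod 577).
Accumulate the product:
287 · 321 = 92127 ≡ 384
384 · 191 = 73344 ≡ 65

65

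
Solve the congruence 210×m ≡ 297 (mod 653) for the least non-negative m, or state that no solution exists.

160

gcd(210, 653) = 1, so a unique solution mod 653 exists.
210⁻¹ ≡ 227 (mod 653).
m ≡ 227×297 ≡ 160 (mod 653).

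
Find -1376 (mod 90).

64

-1376 = -16*90 + 64, so -1376 ≡ 64 (mod 90).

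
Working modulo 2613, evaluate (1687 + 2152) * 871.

1742

1687 + 2152 = 3839 ≡ 1226 (mod 2613)
1226 * 871 = 1067846 ≡ 1742 (mod 2613)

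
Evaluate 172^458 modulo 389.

247

458 in binary is 111001010, i.e. 458 = 256 + 128 + 64 + 8 + 2.
172^1 ≡ 172 (mod 389)
172^2 ≡ 172^2 = 29584 ≡ 20 (mod 389)
172^4 ≡ 20^2 = 400 ≡ 11 (mod 389)
172^8 ≡ 11^2 = 121 (mod 389)
172^16 ≡ 121^2 = 14641 ≡ 248 (mod 389)
172^32 ≡ 248^2 = 61504 ≡ 42 (mod 389)
172^64 ≡ 42^2 = 1764 ≡ 208 (mod 389)
172^128 ≡ 208^2 = 43264 ≡ 85 (mod 389)
172^256 ≡ 85^2 = 7225 ≡ 223 (mod 389)
172^458 = 172^256 · 172^128 · 172^64 · 172^8 · 172^2 ≡ 223 · 85 · 208 · 121 · 20 (mod 389).
Accumulate the product:
223 · 85 = 18955 ≡ 283
283 · 208 = 58864 ≡ 125
125 · 121 = 15125 ≡ 343
343 · 20 = 6860 ≡ 247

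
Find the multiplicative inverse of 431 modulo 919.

Apply the Euclidean algorithm and back-substitute:
919 = 2×431 + 57
431 = 7×57 + 32
57 = 1×32 + 25
32 = 1×25 + 7
25 = 3×7 + 4
7 = 1×4 + 3
4 = 1×3 + 1
3 = 3×1 + 0
gcd(431, 919) = 1, so the inverse exists.
Bézout: 1 = 121×919 − 258×431.
So 431⁻¹ ≡ −258 ≡ 661 (mod 919).

661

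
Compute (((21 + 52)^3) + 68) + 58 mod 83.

39

21 + 52 = 73
(73)^3 ≡ 79 (mod 83)
79 + 68 = 147 ≡ 64 (mod 83)
64 + 58 = 122 ≡ 39 (mod 83)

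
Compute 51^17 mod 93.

90

Using repeated squaring:
51^1 ≡ 51 (mod 93)
51^2 ≡ 51^2 = 2601 ≡ 90 (mod 93)
51^4 ≡ 90^2 = 8100 ≡ 9 (mod 93)
51^8 ≡ 9^2 = 81 (mod 93)
51^16 ≡ 81^2 = 6561 ≡ 51 (mod 93)
51^17 = 51^16 * 51^1 ≡ 51 * 51 (mod 93).
51 * 51 = 2601 ≡ 90 (mod 93).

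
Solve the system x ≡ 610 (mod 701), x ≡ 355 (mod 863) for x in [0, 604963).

349007

701⁻¹ mod 863: 701×570 ≡ 1 (mod 863), so 701⁻¹ ≡ 570.
x = 610 + 701×((355 − 610)×570 mod 863) = 610 + 701×497 = 349007.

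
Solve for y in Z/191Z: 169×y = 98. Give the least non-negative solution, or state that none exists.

gcd(169, 191) = 1, so a unique solution mod 191 exists.
169⁻¹ ≡ 26 (mod 191).
y ≡ 26×98 ≡ 65 (mod 191).

65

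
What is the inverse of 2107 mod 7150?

6943

7150 = 3*2107 + 829
2107 = 2*829 + 449
829 = 1*449 + 380
449 = 1*380 + 69
380 = 5*69 + 35
69 = 1*35 + 34
35 = 1*34 + 1
34 = 34*1 + 0
gcd(2107, 7150) = 1, so the inverse exists.
Back-substitute for 1:
1 = 1*35 − 1*34
  = −1*69 + 2*35
  = 2*380 − 11*69
  = −11*449 + 13*380
  = 13*829 − 24*449
  = −24*2107 + 61*829
  = 61*7150 − 207*2107
So 2107⁻¹ ≡ −207 ≡ 6943 (mod 7150).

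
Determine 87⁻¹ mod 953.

241

By the extended Euclidean algorithm:
953 = 10·87 + 83
87 = 1·83 + 4
83 = 20·4 + 3
4 = 1·3 + 1
3 = 3·1 + 0
gcd(87, 953) = 1, so the inverse exists.
Bézout: 1 = −22·953 + 241·87.
So 87⁻¹ ≡ 241 (mod 953).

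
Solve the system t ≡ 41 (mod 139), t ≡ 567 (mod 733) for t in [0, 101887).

38683

139⁻¹ mod 733: 139×675 ≡ 1 (mod 733), so 139⁻¹ ≡ 675.
t = 41 + 139×((567 − 41)×675 mod 733) = 41 + 139×278 = 38683.
Check: 38683 mod 139 = 41, 38683 mod 733 = 567. ✓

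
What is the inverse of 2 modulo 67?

34

67 = 33×2 + 1
2 = 2×1 + 0
gcd(2, 67) = 1, so the inverse exists.
Back-substitute for 1:
1 = 1×67 − 33×2
So 2⁻¹ ≡ −33 ≡ 34 (mod 67).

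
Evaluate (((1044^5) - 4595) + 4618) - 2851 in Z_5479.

(1044)^5 ≡ 3503 (mod 5479)
3503 - 4595 = -1092 ≡ 4387 (mod 5479)
4387 + 4618 = 9005 ≡ 3526 (mod 5479)
3526 - 2851 = 675

675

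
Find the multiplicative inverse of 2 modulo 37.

19

Run the extended Euclidean algorithm:
37 = 18×2 + 1
2 = 2×1 + 0
gcd(2, 37) = 1, so the inverse exists.
Back-substitute for 1:
1 = 1×37 − 18×2
So 2⁻¹ ≡ −18 ≡ 19 (mod 37).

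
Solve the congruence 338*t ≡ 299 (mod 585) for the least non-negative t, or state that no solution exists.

gcd(338, 585) = 13, and 13 | 299, so solutions exist.
Divide through by 13: 26*t ≡ 23 (mod 45).
26⁻¹ ≡ 26 (mod 45).
t ≡ 26*23 ≡ 13 (mod 45).
The smallest non-negative solution is t = 13.

13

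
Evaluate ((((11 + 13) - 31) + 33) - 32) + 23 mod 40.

17

11 + 13 = 24
24 - 31 = -7 ≡ 33 (mod 40)
33 + 33 = 66 ≡ 26 (mod 40)
26 - 32 = -6 ≡ 34 (mod 40)
34 + 23 = 57 ≡ 17 (mod 40)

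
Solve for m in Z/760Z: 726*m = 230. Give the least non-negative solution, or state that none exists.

gcd(726, 760) = 2, and 2 | 230, so solutions exist.
Divide through by 2: 363*m mod 380 = 115.
363⁻¹ ≡ 67 (mod 380).
m ≡ 67*115 ≡ 105 (mod 380).
The smallest non-negative solution is m = 105.

105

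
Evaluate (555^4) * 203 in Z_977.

81

(555)^4 ≡ 602 (mod 977)
602 * 203 = 122206 ≡ 81 (mod 977)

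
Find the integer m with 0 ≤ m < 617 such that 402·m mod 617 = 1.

66

617 = 1·402 + 215
402 = 1·215 + 187
215 = 1·187 + 28
187 = 6·28 + 19
28 = 1·19 + 9
19 = 2·9 + 1
9 = 9·1 + 0
gcd(402, 617) = 1, so the inverse exists.
Bézout: 1 = −43·617 + 66·402.
So 402⁻¹ ≡ 66 (mod 617).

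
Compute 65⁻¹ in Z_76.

69

Run the extended Euclidean algorithm:
76 = 1×65 + 11
65 = 5×11 + 10
11 = 1×10 + 1
10 = 10×1 + 0
gcd(65, 76) = 1, so the inverse exists.
Bézout: 1 = 6×76 − 7×65.
So 65⁻¹ ≡ −7 ≡ 69 (mod 76).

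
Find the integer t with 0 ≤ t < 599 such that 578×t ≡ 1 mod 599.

57

599 = 1·578 + 21
578 = 27·21 + 11
21 = 1·11 + 10
11 = 1·10 + 1
10 = 10·1 + 0
gcd(578, 599) = 1, so the inverse exists.
Bézout: 1 = −55·599 + 57·578.
So 578⁻¹ ≡ 57 (mod 599).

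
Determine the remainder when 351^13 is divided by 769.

Using repeated squaring:
13 in binary is 1101, i.e. 13 = 8 + 4 + 1.
351^1 ≡ 351 (mod 769)
351^2 ≡ 351^2 = 123201 ≡ 161 (mod 769)
351^4 ≡ 161^2 = 25921 ≡ 544 (mod 769)
351^8 ≡ 544^2 = 295936 ≡ 640 (mod 769)
351^13 = 351^8 × 351^4 × 351^1 ≡ 640 × 544 × 351 (mod 769).
Accumulate the product:
640 × 544 = 348160 ≡ 572
572 × 351 = 200772 ≡ 63

63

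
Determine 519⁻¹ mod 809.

53

Run the extended Euclidean algorithm:
809 = 1*519 + 290
519 = 1*290 + 229
290 = 1*229 + 61
229 = 3*61 + 46
61 = 1*46 + 15
46 = 3*15 + 1
15 = 15*1 + 0
gcd(519, 809) = 1, so the inverse exists.
Back-substitute for 1:
1 = 1*46 − 3*15
  = −3*61 + 4*46
  = 4*229 − 15*61
  = −15*290 + 19*229
  = 19*519 − 34*290
  = −34*809 + 53*519
So 519⁻¹ ≡ 53 (mod 809).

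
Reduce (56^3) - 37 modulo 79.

41

(56)^3 ≡ 78 (mod 79)
78 - 37 = 41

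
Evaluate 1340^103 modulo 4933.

3590

1340^1 ≡ 1340 (mod 4933)
1340^2 ≡ 1340^2 = 1795600 ≡ 4921 (mod 4933)
1340^4 ≡ 4921^2 = 24216241 ≡ 144 (mod 4933)
1340^8 ≡ 144^2 = 20736 ≡ 1004 (mod 4933)
1340^16 ≡ 1004^2 = 1008016 ≡ 1684 (mod 4933)
1340^32 ≡ 1684^2 = 2835856 ≡ 4314 (mod 4933)
1340^64 ≡ 4314^2 = 18610596 ≡ 3320 (mod 4933)
1340^103 = 1340^64 × 1340^32 × 1340^4 × 1340^2 × 1340^1 ≡ 3320 × 4314 × 144 × 4921 × 1340 (mod 4933).
Accumulate the product:
3320 × 4314 = 14322480 ≡ 1981
1981 × 144 = 285264 ≡ 4083
4083 × 4921 = 20092443 ≡ 334
334 × 1340 = 447560 ≡ 3590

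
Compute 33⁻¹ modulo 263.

8

Apply the Euclidean algorithm and back-substitute:
263 = 7·33 + 32
33 = 1·32 + 1
32 = 32·1 + 0
gcd(33, 263) = 1, so the inverse exists.
Bézout: 1 = −1·263 + 8·33.
So 33⁻¹ ≡ 8 (mod 263).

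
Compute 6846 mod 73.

57

6846 = 93·73 + 57, so 6846 ≡ 57 (mod 73).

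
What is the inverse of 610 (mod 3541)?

Run the extended Euclidean algorithm:
3541 = 5·610 + 491
610 = 1·491 + 119
491 = 4·119 + 15
119 = 7·15 + 14
15 = 1·14 + 1
14 = 14·1 + 0
gcd(610, 3541) = 1, so the inverse exists.
Bézout: 1 = 41·3541 − 238·610.
So 610⁻¹ ≡ −238 ≡ 3303 (mod 3541).

3303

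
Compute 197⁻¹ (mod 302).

By the extended Euclidean algorithm:
302 = 1×197 + 105
197 = 1×105 + 92
105 = 1×92 + 13
92 = 7×13 + 1
13 = 13×1 + 0
gcd(197, 302) = 1, so the inverse exists.
Bézout: 1 = −15×302 + 23×197.
So 197⁻¹ ≡ 23 (mod 302).

23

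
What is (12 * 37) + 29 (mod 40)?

33

12 * 37 = 444 ≡ 4 (mod 40)
4 + 29 = 33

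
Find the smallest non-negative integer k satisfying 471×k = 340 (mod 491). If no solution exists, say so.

gcd(471, 491) = 1, so a unique solution mod 491 exists.
471⁻¹ ≡ 270 (mod 491).
k ≡ 270×340 ≡ 474 (mod 491).

474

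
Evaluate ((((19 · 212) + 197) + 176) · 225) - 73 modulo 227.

205

19 · 212 = 4028 ≡ 169 (mod 227)
169 + 197 = 366 ≡ 139 (mod 227)
139 + 176 = 315 ≡ 88 (mod 227)
88 · 225 = 19800 ≡ 51 (mod 227)
51 - 73 = -22 ≡ 205 (mod 227)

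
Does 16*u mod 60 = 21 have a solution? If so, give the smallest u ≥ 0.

no solution

gcd(16, 60) = 4, and 4 does not divide 21.
So the congruence has no solution.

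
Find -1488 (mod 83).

6

-1488 = -18*83 + 6, so -1488 ≡ 6 (mod 83).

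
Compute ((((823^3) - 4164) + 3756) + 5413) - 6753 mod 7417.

(823)^3 ≡ 2298 (mod 7417)
2298 - 4164 = -1866 ≡ 5551 (mod 7417)
5551 + 3756 = 9307 ≡ 1890 (mod 7417)
1890 + 5413 = 7303
7303 - 6753 = 550

550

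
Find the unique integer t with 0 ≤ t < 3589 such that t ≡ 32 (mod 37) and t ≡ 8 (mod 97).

2918

37⁻¹ mod 97: 37×21 ≡ 1 (mod 97), so 37⁻¹ ≡ 21.
t = 32 + 37×((8 − 32)×21 mod 97) = 32 + 37×78 = 2918.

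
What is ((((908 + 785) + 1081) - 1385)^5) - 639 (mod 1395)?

1350

908 + 785 = 1693 ≡ 298 (mod 1395)
298 + 1081 = 1379
1379 - 1385 = -6 ≡ 1389 (mod 1395)
(1389)^5 ≡ 594 (mod 1395)
594 - 639 = -45 ≡ 1350 (mod 1395)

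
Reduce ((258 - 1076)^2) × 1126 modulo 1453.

816

258 - 1076 = -818 ≡ 635 (mod 1453)
(635)^2 ≡ 744 (mod 1453)
744 × 1126 = 837744 ≡ 816 (mod 1453)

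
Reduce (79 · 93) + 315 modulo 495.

79 · 93 = 7347 ≡ 417 (mod 495)
417 + 315 = 732 ≡ 237 (mod 495)

237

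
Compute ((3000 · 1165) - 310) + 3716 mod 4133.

1888

3000 · 1165 = 3495000 ≡ 2615 (mod 4133)
2615 - 310 = 2305
2305 + 3716 = 6021 ≡ 1888 (mod 4133)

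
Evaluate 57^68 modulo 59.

21

By square-and-multiply:
57^1 ≡ 57 (mod 59)
57^2 ≡ 57^2 = 3249 ≡ 4 (mod 59)
57^4 ≡ 4^2 = 16 (mod 59)
57^8 ≡ 16^2 = 256 ≡ 20 (mod 59)
57^16 ≡ 20^2 = 400 ≡ 46 (mod 59)
57^32 ≡ 46^2 = 2116 ≡ 51 (mod 59)
57^64 ≡ 51^2 = 2601 ≡ 5 (mod 59)
57^68 = 57^64 × 57^4 ≡ 5 × 16 (mod 59).
5 × 16 = 80 ≡ 21 (mod 59).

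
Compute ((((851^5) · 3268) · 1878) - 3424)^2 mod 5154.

(851)^5 ≡ 4169 (mod 5154)
4169 · 3268 = 13624292 ≡ 2270 (mod 5154)
2270 · 1878 = 4263060 ≡ 702 (mod 5154)
702 - 3424 = -2722 ≡ 2432 (mod 5154)
(2432)^2 ≡ 2986 (mod 5154)

2986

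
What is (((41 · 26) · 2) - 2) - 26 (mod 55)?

14

41 · 26 = 1066 ≡ 21 (mod 55)
21 · 2 = 42
42 - 2 = 40
40 - 26 = 14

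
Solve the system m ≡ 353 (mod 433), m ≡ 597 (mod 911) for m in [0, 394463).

241101

433⁻¹ mod 911: 433×749 ≡ 1 (mod 911), so 433⁻¹ ≡ 749.
m = 353 + 433×((597 − 353)×749 mod 911) = 353 + 433×556 = 241101.
Check: 241101 mod 433 = 353, 241101 mod 911 = 597. ✓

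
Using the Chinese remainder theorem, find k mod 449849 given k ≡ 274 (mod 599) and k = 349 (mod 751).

599⁻¹ mod 751: 599×667 ≡ 1 (mod 751), so 599⁻¹ ≡ 667.
k = 274 + 599×((349 − 274)×667 mod 751) = 274 + 599×459 = 275215.

275215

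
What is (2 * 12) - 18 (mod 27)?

2 * 12 = 24
24 - 18 = 6

6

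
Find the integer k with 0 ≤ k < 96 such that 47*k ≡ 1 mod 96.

47

96 = 2*47 + 2
47 = 23*2 + 1
2 = 2*1 + 0
gcd(47, 96) = 1, so the inverse exists.
Bézout: 1 = −23*96 + 47*47.
So 47⁻¹ ≡ 47 (mod 96).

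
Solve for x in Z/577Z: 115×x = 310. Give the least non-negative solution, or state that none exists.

379

gcd(115, 577) = 1, so a unique solution mod 577 exists.
115⁻¹ ≡ 286 (mod 577).
x ≡ 286×310 ≡ 379 (mod 577).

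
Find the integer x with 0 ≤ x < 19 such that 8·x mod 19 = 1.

Run the extended Euclidean algorithm:
19 = 2*8 + 3
8 = 2*3 + 2
3 = 1*2 + 1
2 = 2*1 + 0
gcd(8, 19) = 1, so the inverse exists.
Bézout: 1 = 3*19 − 7*8.
So 8⁻¹ ≡ −7 ≡ 12 (mod 19).

12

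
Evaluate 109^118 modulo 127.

17

Using repeated squaring:
118 in binary is 1110110, i.e. 118 = 64 + 32 + 16 + 4 + 2.
109^1 ≡ 109 (mod 127)
109^2 ≡ 109^2 = 11881 ≡ 70 (mod 127)
109^4 ≡ 70^2 = 4900 ≡ 74 (mod 127)
109^8 ≡ 74^2 = 5476 ≡ 15 (mod 127)
109^16 ≡ 15^2 = 225 ≡ 98 (mod 127)
109^32 ≡ 98^2 = 9604 ≡ 79 (mod 127)
109^64 ≡ 79^2 = 6241 ≡ 18 (mod 127)
109^118 = 109^64 · 109^32 · 109^16 · 109^4 · 109^2 ≡ 18 · 79 · 98 · 74 · 70 (mod 127).
Accumulate the product:
18 · 79 = 1422 ≡ 25
25 · 98 = 2450 ≡ 37
37 · 74 = 2738 ≡ 71
71 · 70 = 4970 ≡ 17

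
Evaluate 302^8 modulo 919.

500

302^1 ≡ 302 (mod 919)
302^2 ≡ 302^2 = 91204 ≡ 223 (mod 919)
302^4 ≡ 223^2 = 49729 ≡ 103 (mod 919)
302^8 ≡ 103^2 = 10609 ≡ 500 (mod 919)
So 302^8 ≡ 500 (mod 919).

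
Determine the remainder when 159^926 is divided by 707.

361

Compute successive squares:
926 in binary is 1110011110, i.e. 926 = 512 + 256 + 128 + 16 + 8 + 4 + 2.
159^1 ≡ 159 (mod 707)
159^2 ≡ 159^2 = 25281 ≡ 536 (mod 707)
159^4 ≡ 536^2 = 287296 ≡ 254 (mod 707)
159^8 ≡ 254^2 = 64516 ≡ 179 (mod 707)
159^16 ≡ 179^2 = 32041 ≡ 226 (mod 707)
159^32 ≡ 226^2 = 51076 ≡ 172 (mod 707)
159^64 ≡ 172^2 = 29584 ≡ 597 (mod 707)
159^128 ≡ 597^2 = 356409 ≡ 81 (mod 707)
159^256 ≡ 81^2 = 6561 ≡ 198 (mod 707)
159^512 ≡ 198^2 = 39204 ≡ 319 (mod 707)
159^926 = 159^512 * 159^256 * 159^128 * 159^16 * 159^8 * 159^4 * 159^2 ≡ 319 * 198 * 81 * 226 * 179 * 254 * 536 (mod 707).
Accumulate the product:
319 * 198 = 63162 ≡ 239
239 * 81 = 19359 ≡ 270
270 * 226 = 61020 ≡ 218
218 * 179 = 39022 ≡ 137
137 * 254 = 34798 ≡ 155
155 * 536 = 83080 ≡ 361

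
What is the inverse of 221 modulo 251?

92

Apply the Euclidean algorithm and back-substitute:
251 = 1*221 + 30
221 = 7*30 + 11
30 = 2*11 + 8
11 = 1*8 + 3
8 = 2*3 + 2
3 = 1*2 + 1
2 = 2*1 + 0
gcd(221, 251) = 1, so the inverse exists.
Bézout: 1 = −81*251 + 92*221.
So 221⁻¹ ≡ 92 (mod 251).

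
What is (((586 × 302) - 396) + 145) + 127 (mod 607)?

211

586 × 302 = 176972 ≡ 335 (mod 607)
335 - 396 = -61 ≡ 546 (mod 607)
546 + 145 = 691 ≡ 84 (mod 607)
84 + 127 = 211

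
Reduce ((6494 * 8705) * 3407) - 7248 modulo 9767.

6494 * 8705 = 56530270 ≡ 8641 (mod 9767)
8641 * 3407 = 29439887 ≡ 2149 (mod 9767)
2149 - 7248 = -5099 ≡ 4668 (mod 9767)

4668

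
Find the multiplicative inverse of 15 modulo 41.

11

By the extended Euclidean algorithm:
41 = 2×15 + 11
15 = 1×11 + 4
11 = 2×4 + 3
4 = 1×3 + 1
3 = 3×1 + 0
gcd(15, 41) = 1, so the inverse exists.
Back-substitute for 1:
1 = 1×4 − 1×3
  = −1×11 + 3×4
  = 3×15 − 4×11
  = −4×41 + 11×15
So 15⁻¹ ≡ 11 (mod 41).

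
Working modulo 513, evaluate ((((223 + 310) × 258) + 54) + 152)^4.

223 + 310 = 533 ≡ 20 (mod 513)
20 × 258 = 5160 ≡ 30 (mod 513)
30 + 54 = 84
84 + 152 = 236
(236)^4 ≡ 106 (mod 513)

106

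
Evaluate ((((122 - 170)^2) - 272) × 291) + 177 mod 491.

325

122 - 170 = -48 ≡ 443 (mod 491)
(443)^2 ≡ 340 (mod 491)
340 - 272 = 68
68 × 291 = 19788 ≡ 148 (mod 491)
148 + 177 = 325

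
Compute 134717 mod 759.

374

134717 = 177×759 + 374, so 134717 ≡ 374 (mod 759).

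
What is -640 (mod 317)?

311

-640 = -3·317 + 311, so -640 ≡ 311 (mod 317).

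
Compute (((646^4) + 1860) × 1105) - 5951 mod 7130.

(646)^4 ≡ 5306 (mod 7130)
5306 + 1860 = 7166 ≡ 36 (mod 7130)
36 × 1105 = 39780 ≡ 4130 (mod 7130)
4130 - 5951 = -1821 ≡ 5309 (mod 7130)

5309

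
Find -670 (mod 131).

116

-670 = -6×131 + 116, so -670 ≡ 116 (mod 131).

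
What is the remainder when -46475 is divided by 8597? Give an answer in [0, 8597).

5107

-46475 = -6*8597 + 5107, so -46475 ≡ 5107 (mod 8597).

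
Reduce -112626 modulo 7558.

744

-112626 = -15×7558 + 744, so -112626 ≡ 744 (mod 7558).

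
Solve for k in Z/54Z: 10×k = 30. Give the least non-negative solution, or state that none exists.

gcd(10, 54) = 2, and 2 | 30, so solutions exist.
Divide through by 2: 5×k mod 27 = 15.
5⁻¹ ≡ 11 (mod 27).
k ≡ 11×15 ≡ 3 (mod 27).
The smallest non-negative solution is k = 3.

3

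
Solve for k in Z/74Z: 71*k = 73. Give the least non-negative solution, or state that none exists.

25

gcd(71, 74) = 1, so a unique solution mod 74 exists.
71⁻¹ ≡ 49 (mod 74).
k ≡ 49*73 ≡ 25 (mod 74).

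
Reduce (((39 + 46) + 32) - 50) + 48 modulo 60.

39 + 46 = 85 ≡ 25 (mod 60)
25 + 32 = 57
57 - 50 = 7
7 + 48 = 55

55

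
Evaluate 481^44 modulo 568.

73

Using repeated squaring:
44 in binary is 101100, i.e. 44 = 32 + 8 + 4.
481^1 ≡ 481 (mod 568)
481^2 ≡ 481^2 = 231361 ≡ 185 (mod 568)
481^4 ≡ 185^2 = 34225 ≡ 145 (mod 568)
481^8 ≡ 145^2 = 21025 ≡ 9 (mod 568)
481^16 ≡ 9^2 = 81 (mod 568)
481^32 ≡ 81^2 = 6561 ≡ 313 (mod 568)
481^44 = 481^32 × 481^8 × 481^4 ≡ 313 × 9 × 145 (mod 568).
Accumulate the product:
313 × 9 = 2817 ≡ 545
545 × 145 = 79025 ≡ 73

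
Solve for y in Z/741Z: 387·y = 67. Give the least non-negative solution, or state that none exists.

gcd(387, 741) = 3, and 3 does not divide 67.
So the congruence has no solution.

no solution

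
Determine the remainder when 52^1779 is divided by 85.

Compute successive squares:
1779 in binary is 11011110011, i.e. 1779 = 1024 + 512 + 128 + 64 + 32 + 16 + 2 + 1.
52^1 ≡ 52 (mod 85)
52^2 ≡ 52^2 = 2704 ≡ 69 (mod 85)
52^4 ≡ 69^2 = 4761 ≡ 1 (mod 85)
52^8 ≡ 1^2 = 1 (mod 85)
52^16 ≡ 1^2 = 1 (mod 85)
52^32 ≡ 1^2 = 1 (mod 85)
52^64 ≡ 1^2 = 1 (mod 85)
52^128 ≡ 1^2 = 1 (mod 85)
52^256 ≡ 1^2 = 1 (mod 85)
52^512 ≡ 1^2 = 1 (mod 85)
52^1024 ≡ 1^2 = 1 (mod 85)
52^1779 = 52^1024 × 52^512 × 52^128 × 52^64 × 52^32 × 52^16 × 52^2 × 52^1 ≡ 1 × 1 × 1 × 1 × 1 × 1 × 69 × 52 (mod 85).
Accumulate the product:
1 × 1 = 1
1 × 1 = 1
1 × 1 = 1
1 × 1 = 1
1 × 1 = 1
1 × 69 = 69
69 × 52 = 3588 ≡ 18

18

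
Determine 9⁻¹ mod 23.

23 = 2·9 + 5
9 = 1·5 + 4
5 = 1·4 + 1
4 = 4·1 + 0
gcd(9, 23) = 1, so the inverse exists.
Back-substitute for 1:
1 = 1·5 − 1·4
  = −1·9 + 2·5
  = 2·23 − 5·9
So 9⁻¹ ≡ −5 ≡ 18 (mod 23).

18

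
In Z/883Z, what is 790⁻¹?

Run the extended Euclidean algorithm:
883 = 1×790 + 93
790 = 8×93 + 46
93 = 2×46 + 1
46 = 46×1 + 0
gcd(790, 883) = 1, so the inverse exists.
Bézout: 1 = 17×883 − 19×790.
So 790⁻¹ ≡ −19 ≡ 864 (mod 883).

864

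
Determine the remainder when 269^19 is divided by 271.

97

By square-and-multiply:
19 in binary is 10011, i.e. 19 = 16 + 2 + 1.
269^1 ≡ 269 (mod 271)
269^2 ≡ 269^2 = 72361 ≡ 4 (mod 271)
269^4 ≡ 4^2 = 16 (mod 271)
269^8 ≡ 16^2 = 256 (mod 271)
269^16 ≡ 256^2 = 65536 ≡ 225 (mod 271)
269^19 = 269^16 * 269^2 * 269^1 ≡ 225 * 4 * 269 (mod 271).
Accumulate the product:
225 * 4 = 900 ≡ 87
87 * 269 = 23403 ≡ 97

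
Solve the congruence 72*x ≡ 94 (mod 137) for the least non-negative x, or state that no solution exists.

gcd(72, 137) = 1, so a unique solution mod 137 exists.
72⁻¹ ≡ 59 (mod 137).
x ≡ 59*94 ≡ 66 (mod 137).

66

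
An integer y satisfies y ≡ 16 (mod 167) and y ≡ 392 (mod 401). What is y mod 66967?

50116

167⁻¹ mod 401: 167×389 ≡ 1 (mod 401), so 167⁻¹ ≡ 389.
y = 16 + 167×((392 − 16)×389 mod 401) = 16 + 167×300 = 50116.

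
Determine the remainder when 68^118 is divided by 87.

Using repeated squaring:
118 in binary is 1110110, i.e. 118 = 64 + 32 + 16 + 4 + 2.
68^1 ≡ 68 (mod 87)
68^2 ≡ 68^2 = 4624 ≡ 13 (mod 87)
68^4 ≡ 13^2 = 169 ≡ 82 (mod 87)
68^8 ≡ 82^2 = 6724 ≡ 25 (mod 87)
68^16 ≡ 25^2 = 625 ≡ 16 (mod 87)
68^32 ≡ 16^2 = 256 ≡ 82 (mod 87)
68^64 ≡ 82^2 = 6724 ≡ 25 (mod 87)
68^118 = 68^64 · 68^32 · 68^16 · 68^4 · 68^2 ≡ 25 · 82 · 16 · 82 · 13 (mod 87).
Accumulate the product:
25 · 82 = 2050 ≡ 49
49 · 16 = 784 ≡ 1
1 · 82 = 82
82 · 13 = 1066 ≡ 22

22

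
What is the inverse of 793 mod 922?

Run the extended Euclidean algorithm:
922 = 1*793 + 129
793 = 6*129 + 19
129 = 6*19 + 15
19 = 1*15 + 4
15 = 3*4 + 3
4 = 1*3 + 1
3 = 3*1 + 0
gcd(793, 922) = 1, so the inverse exists.
Back-substitute for 1:
1 = 1*4 − 1*3
  = −1*15 + 4*4
  = 4*19 − 5*15
  = −5*129 + 34*19
  = 34*793 − 209*129
  = −209*922 + 243*793
So 793⁻¹ ≡ 243 (mod 922).

243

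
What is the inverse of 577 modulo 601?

25

By the extended Euclidean algorithm:
601 = 1·577 + 24
577 = 24·24 + 1
24 = 24·1 + 0
gcd(577, 601) = 1, so the inverse exists.
Back-substitute for 1:
1 = 1·577 − 24·24
  = −24·601 + 25·577
So 577⁻¹ ≡ 25 (mod 601).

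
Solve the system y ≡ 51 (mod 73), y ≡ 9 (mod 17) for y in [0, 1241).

927

73⁻¹ mod 17: 73×7 ≡ 1 (mod 17), so 73⁻¹ ≡ 7.
y = 51 + 73×((9 − 51)×7 mod 17) = 51 + 73×12 = 927.
Check: 927 mod 73 = 51, 927 mod 17 = 9. ✓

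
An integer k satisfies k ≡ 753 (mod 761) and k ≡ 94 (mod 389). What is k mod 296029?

761⁻¹ mod 389: 761*183 ≡ 1 (mod 389), so 761⁻¹ ≡ 183.
k = 753 + 761*((94 − 753)*183 mod 389) = 753 + 761*382 = 291455.
Check: 291455 mod 761 = 753, 291455 mod 389 = 94. ✓

291455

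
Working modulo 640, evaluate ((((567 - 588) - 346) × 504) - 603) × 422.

78

567 - 588 = -21 ≡ 619 (mod 640)
619 - 346 = 273
273 × 504 = 137592 ≡ 632 (mod 640)
632 - 603 = 29
29 × 422 = 12238 ≡ 78 (mod 640)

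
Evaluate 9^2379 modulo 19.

Using repeated squaring:
2379 in binary is 100101001011, i.e. 2379 = 2048 + 256 + 64 + 8 + 2 + 1.
9^1 ≡ 9 (mod 19)
9^2 ≡ 9^2 = 81 ≡ 5 (mod 19)
9^4 ≡ 5^2 = 25 ≡ 6 (mod 19)
9^8 ≡ 6^2 = 36 ≡ 17 (mod 19)
9^16 ≡ 17^2 = 289 ≡ 4 (mod 19)
9^32 ≡ 4^2 = 16 (mod 19)
9^64 ≡ 16^2 = 256 ≡ 9 (mod 19)
9^128 ≡ 9^2 = 81 ≡ 5 (mod 19)
9^256 ≡ 5^2 = 25 ≡ 6 (mod 19)
9^512 ≡ 6^2 = 36 ≡ 17 (mod 19)
9^1024 ≡ 17^2 = 289 ≡ 4 (mod 19)
9^2048 ≡ 4^2 = 16 (mod 19)
9^2379 = 9^2048 * 9^256 * 9^64 * 9^8 * 9^2 * 9^1 ≡ 16 * 6 * 9 * 17 * 5 * 9 (mod 19).
Accumulate the product:
16 * 6 = 96 ≡ 1
1 * 9 = 9
9 * 17 = 153 ≡ 1
1 * 5 = 5
5 * 9 = 45 ≡ 7

7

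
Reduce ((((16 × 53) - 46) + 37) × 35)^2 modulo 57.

16 × 53 = 848 ≡ 50 (mod 57)
50 - 46 = 4
4 + 37 = 41
41 × 35 = 1435 ≡ 10 (mod 57)
(10)^2 ≡ 43 (mod 57)

43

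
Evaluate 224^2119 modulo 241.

Compute successive squares:
2119 in binary is 100001000111, i.e. 2119 = 2048 + 64 + 4 + 2 + 1.
224^1 ≡ 224 (mod 241)
224^2 ≡ 224^2 = 50176 ≡ 48 (mod 241)
224^4 ≡ 48^2 = 2304 ≡ 135 (mod 241)
224^8 ≡ 135^2 = 18225 ≡ 150 (mod 241)
224^16 ≡ 150^2 = 22500 ≡ 87 (mod 241)
224^32 ≡ 87^2 = 7569 ≡ 98 (mod 241)
224^64 ≡ 98^2 = 9604 ≡ 205 (mod 241)
224^128 ≡ 205^2 = 42025 ≡ 91 (mod 241)
224^256 ≡ 91^2 = 8281 ≡ 87 (mod 241)
224^512 ≡ 87^2 = 7569 ≡ 98 (mod 241)
224^1024 ≡ 98^2 = 9604 ≡ 205 (mod 241)
224^2048 ≡ 205^2 = 42025 ≡ 91 (mod 241)
224^2119 = 224^2048 × 224^64 × 224^4 × 224^2 × 224^1 ≡ 91 × 205 × 135 × 48 × 224 (mod 241).
Accumulate the product:
91 × 205 = 18655 ≡ 98
98 × 135 = 13230 ≡ 216
216 × 48 = 10368 ≡ 5
5 × 224 = 1120 ≡ 156

156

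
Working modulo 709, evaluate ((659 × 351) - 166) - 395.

659 × 351 = 231309 ≡ 175 (mod 709)
175 - 166 = 9
9 - 395 = -386 ≡ 323 (mod 709)

323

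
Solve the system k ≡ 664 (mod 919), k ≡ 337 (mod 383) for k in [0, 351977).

919⁻¹ mod 383: 919*378 ≡ 1 (mod 383), so 919⁻¹ ≡ 378.
k = 664 + 919*((337 − 664)*378 mod 383) = 664 + 919*103 = 95321.

95321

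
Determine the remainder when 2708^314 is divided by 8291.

2708^1 ≡ 2708 (mod 8291)
2708^2 ≡ 2708^2 = 7333264 ≡ 4020 (mod 8291)
2708^4 ≡ 4020^2 = 16160400 ≡ 1241 (mod 8291)
2708^8 ≡ 1241^2 = 1540081 ≡ 6246 (mod 8291)
2708^16 ≡ 6246^2 = 39012516 ≡ 3361 (mod 8291)
2708^32 ≡ 3361^2 = 11296321 ≡ 3979 (mod 8291)
2708^64 ≡ 3979^2 = 15832441 ≡ 4922 (mod 8291)
2708^128 ≡ 4922^2 = 24226084 ≡ 8073 (mod 8291)
2708^256 ≡ 8073^2 = 65173329 ≡ 6069 (mod 8291)
2708^314 = 2708^256 × 2708^32 × 2708^16 × 2708^8 × 2708^2 ≡ 6069 × 3979 × 3361 × 6246 × 4020 (mod 8291).
Accumulate the product:
6069 × 3979 = 24148551 ≡ 5159
5159 × 3361 = 17339399 ≡ 2918
2918 × 6246 = 18225828 ≡ 2210
2210 × 4020 = 8884200 ≡ 4539

4539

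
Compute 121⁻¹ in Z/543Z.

Apply the Euclidean algorithm and back-substitute:
543 = 4*121 + 59
121 = 2*59 + 3
59 = 19*3 + 2
3 = 1*2 + 1
2 = 2*1 + 0
gcd(121, 543) = 1, so the inverse exists.
Back-substitute for 1:
1 = 1*3 − 1*2
  = −1*59 + 20*3
  = 20*121 − 41*59
  = −41*543 + 184*121
So 121⁻¹ ≡ 184 (mod 543).

184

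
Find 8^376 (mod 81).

376 in binary is 101111000, i.e. 376 = 256 + 64 + 32 + 16 + 8.
8^1 ≡ 8 (mod 81)
8^2 ≡ 8^2 = 64 (mod 81)
8^4 ≡ 64^2 = 4096 ≡ 46 (mod 81)
8^8 ≡ 46^2 = 2116 ≡ 10 (mod 81)
8^16 ≡ 10^2 = 100 ≡ 19 (mod 81)
8^32 ≡ 19^2 = 361 ≡ 37 (mod 81)
8^64 ≡ 37^2 = 1369 ≡ 73 (mod 81)
8^128 ≡ 73^2 = 5329 ≡ 64 (mod 81)
8^256 ≡ 64^2 = 4096 ≡ 46 (mod 81)
8^376 = 8^256 · 8^64 · 8^32 · 8^16 · 8^8 ≡ 46 · 73 · 37 · 19 · 10 (mod 81).
Accumulate the product:
46 · 73 = 3358 ≡ 37
37 · 37 = 1369 ≡ 73
73 · 19 = 1387 ≡ 10
10 · 10 = 100 ≡ 19

19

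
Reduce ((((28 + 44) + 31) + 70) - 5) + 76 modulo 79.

7

28 + 44 = 72
72 + 31 = 103 ≡ 24 (mod 79)
24 + 70 = 94 ≡ 15 (mod 79)
15 - 5 = 10
10 + 76 = 86 ≡ 7 (mod 79)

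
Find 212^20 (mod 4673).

20 in binary is 10100, i.e. 20 = 16 + 4.
212^1 ≡ 212 (mod 4673)
212^2 ≡ 212^2 = 44944 ≡ 2887 (mod 4673)
212^4 ≡ 2887^2 = 8334769 ≡ 2810 (mod 4673)
212^8 ≡ 2810^2 = 7896100 ≡ 3403 (mod 4673)
212^16 ≡ 3403^2 = 11580409 ≡ 715 (mod 4673)
212^20 = 212^16 * 212^4 ≡ 715 * 2810 (mod 4673).
715 * 2810 = 2009150 ≡ 4433 (mod 4673).

4433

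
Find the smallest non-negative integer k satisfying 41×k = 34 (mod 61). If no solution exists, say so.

gcd(41, 61) = 1, so a unique solution mod 61 exists.
41⁻¹ ≡ 3 (mod 61).
k ≡ 3×34 ≡ 41 (mod 61).

41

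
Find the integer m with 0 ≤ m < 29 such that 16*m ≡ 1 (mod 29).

Apply the Euclidean algorithm and back-substitute:
29 = 1*16 + 13
16 = 1*13 + 3
13 = 4*3 + 1
3 = 3*1 + 0
gcd(16, 29) = 1, so the inverse exists.
Bézout: 1 = 5*29 − 9*16.
So 16⁻¹ ≡ −9 ≡ 20 (mod 29).

20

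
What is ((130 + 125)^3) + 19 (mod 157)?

153

130 + 125 = 255 ≡ 98 (mod 157)
(98)^3 ≡ 134 (mod 157)
134 + 19 = 153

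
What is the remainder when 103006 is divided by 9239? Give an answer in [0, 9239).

103006 = 11*9239 + 1377, so 103006 ≡ 1377 (mod 9239).

1377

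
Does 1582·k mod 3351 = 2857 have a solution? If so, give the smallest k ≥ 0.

gcd(1582, 3351) = 1, so a unique solution mod 3351 exists.
1582⁻¹ ≡ 2455 (mod 3351).
k ≡ 2455·2857 ≡ 292 (mod 3351).

292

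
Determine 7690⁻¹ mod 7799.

1431

7799 = 1×7690 + 109
7690 = 70×109 + 60
109 = 1×60 + 49
60 = 1×49 + 11
49 = 4×11 + 5
11 = 2×5 + 1
5 = 5×1 + 0
gcd(7690, 7799) = 1, so the inverse exists.
Back-substitute for 1:
1 = 1×11 − 2×5
  = −2×49 + 9×11
  = 9×60 − 11×49
  = −11×109 + 20×60
  = 20×7690 − 1411×109
  = −1411×7799 + 1431×7690
So 7690⁻¹ ≡ 1431 (mod 7799).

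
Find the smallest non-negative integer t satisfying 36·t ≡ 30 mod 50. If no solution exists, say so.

gcd(36, 50) = 2, and 2 | 30, so solutions exist.
Divide through by 2: 18·t ≡ 15 mod 25.
18⁻¹ ≡ 7 (mod 25).
t ≡ 7·15 ≡ 5 (mod 25).
The smallest non-negative solution is t = 5.

5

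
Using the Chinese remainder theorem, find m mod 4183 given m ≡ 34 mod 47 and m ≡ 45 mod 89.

1914

47⁻¹ mod 89: 47×36 ≡ 1 (mod 89), so 47⁻¹ ≡ 36.
m = 34 + 47×((45 − 34)×36 mod 89) = 34 + 47×40 = 1914.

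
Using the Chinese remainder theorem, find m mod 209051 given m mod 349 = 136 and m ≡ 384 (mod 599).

168703

349⁻¹ mod 599: 349*357 ≡ 1 (mod 599), so 349⁻¹ ≡ 357.
m = 136 + 349*((384 − 136)*357 mod 599) = 136 + 349*483 = 168703.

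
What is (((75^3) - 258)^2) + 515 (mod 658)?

116

(75)^3 ≡ 97 (mod 658)
97 - 258 = -161 ≡ 497 (mod 658)
(497)^2 ≡ 259 (mod 658)
259 + 515 = 774 ≡ 116 (mod 658)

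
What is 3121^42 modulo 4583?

3121^1 ≡ 3121 (mod 4583)
3121^2 ≡ 3121^2 = 9740641 ≡ 1766 (mod 4583)
3121^4 ≡ 1766^2 = 3118756 ≡ 2316 (mod 4583)
3121^8 ≡ 2316^2 = 5363856 ≡ 1746 (mod 4583)
3121^16 ≡ 1746^2 = 3048516 ≡ 821 (mod 4583)
3121^32 ≡ 821^2 = 674041 ≡ 340 (mod 4583)
3121^42 = 3121^32 · 3121^8 · 3121^2 ≡ 340 · 1746 · 1766 (mod 4583).
Accumulate the product:
340 · 1746 = 593640 ≡ 2433
2433 · 1766 = 4296678 ≡ 2407

2407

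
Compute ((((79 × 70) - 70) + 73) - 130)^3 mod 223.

189

79 × 70 = 5530 ≡ 178 (mod 223)
178 - 70 = 108
108 + 73 = 181
181 - 130 = 51
(51)^3 ≡ 189 (mod 223)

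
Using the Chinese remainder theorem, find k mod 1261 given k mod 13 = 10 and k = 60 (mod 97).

13⁻¹ mod 97: 13*15 ≡ 1 (mod 97), so 13⁻¹ ≡ 15.
k = 10 + 13*((60 − 10)*15 mod 97) = 10 + 13*71 = 933.
Check: 933 mod 13 = 10, 933 mod 97 = 60. ✓

933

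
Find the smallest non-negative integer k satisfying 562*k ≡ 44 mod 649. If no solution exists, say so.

462

gcd(562, 649) = 1, so a unique solution mod 649 exists.
562⁻¹ ≡ 276 (mod 649).
k ≡ 276*44 ≡ 462 (mod 649).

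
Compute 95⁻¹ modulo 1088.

Apply the Euclidean algorithm and back-substitute:
1088 = 11×95 + 43
95 = 2×43 + 9
43 = 4×9 + 7
9 = 1×7 + 2
7 = 3×2 + 1
2 = 2×1 + 0
gcd(95, 1088) = 1, so the inverse exists.
Back-substitute for 1:
1 = 1×7 − 3×2
  = −3×9 + 4×7
  = 4×43 − 19×9
  = −19×95 + 42×43
  = 42×1088 − 481×95
So 95⁻¹ ≡ −481 ≡ 607 (mod 1088).

607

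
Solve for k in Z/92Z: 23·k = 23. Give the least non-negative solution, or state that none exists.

1

gcd(23, 92) = 23, and 23 | 23, so solutions exist.
Divide through by 23: 1·k mod 4 = 1.
1⁻¹ ≡ 1 (mod 4).
k ≡ 1·1 ≡ 1 (mod 4).
The smallest non-negative solution is k = 1.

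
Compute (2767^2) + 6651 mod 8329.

260

(2767)^2 ≡ 1938 (mod 8329)
1938 + 6651 = 8589 ≡ 260 (mod 8329)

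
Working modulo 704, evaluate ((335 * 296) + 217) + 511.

335 * 296 = 99160 ≡ 600 (mod 704)
600 + 217 = 817 ≡ 113 (mod 704)
113 + 511 = 624

624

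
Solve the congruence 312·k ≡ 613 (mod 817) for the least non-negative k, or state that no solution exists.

345

gcd(312, 817) = 1, so a unique solution mod 817 exists.
312⁻¹ ≡ 563 (mod 817).
k ≡ 563·613 ≡ 345 (mod 817).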